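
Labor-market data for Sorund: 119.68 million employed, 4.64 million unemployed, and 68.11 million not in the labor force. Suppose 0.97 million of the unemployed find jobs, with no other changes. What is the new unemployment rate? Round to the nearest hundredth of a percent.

Initially, labor force = 119.68 + 4.64 = 124.32 million, so u = 4.64/124.32 = 3.73%.
After the change, unemployed falls and employed rises by 0.97; labor force unchanged → E = 120.65, U = 3.67, labor force = 124.32 million.
New unemployment rate = 3.67 / 124.32 = 2.95%.

New unemployment rate ≈ 2.95%.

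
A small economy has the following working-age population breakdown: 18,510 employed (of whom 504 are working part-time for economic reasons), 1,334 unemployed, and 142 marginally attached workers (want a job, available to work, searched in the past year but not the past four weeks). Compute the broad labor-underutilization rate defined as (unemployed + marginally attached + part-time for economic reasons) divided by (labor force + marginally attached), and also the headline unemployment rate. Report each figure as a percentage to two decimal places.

Broad underutilization rate ≈ 9.91%; headline unemployment rate ≈ 6.72%.

Labor force = 18,510 + 1,334 = 19,844.
Numerator = 1,334 + 142 + 504 = 1,980.
Denominator = 19,844 + 142 = 19,986.
Broad rate = 1,980 / 19,986 = 9.91%.
Headline unemployment rate = 1,334 / 19,844 = 6.72%.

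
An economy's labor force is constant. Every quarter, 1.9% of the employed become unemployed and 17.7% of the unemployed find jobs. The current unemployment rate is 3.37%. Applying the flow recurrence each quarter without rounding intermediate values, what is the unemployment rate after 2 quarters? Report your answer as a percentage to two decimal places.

Unemployment rate after two quarters ≈ 5.61%.

With a fixed labor force, u_{t+1} = u_t + s·(1−u_t) − f·u_t = u_t·(1−s−f) + s.
Here 1−s−f = 0.804 and s = 0.019.
u_1 = 0.033700 × 0.804 + 0.019 = 0.046095.
u_2 = 0.046095 × 0.804 + 0.019 = 0.056060.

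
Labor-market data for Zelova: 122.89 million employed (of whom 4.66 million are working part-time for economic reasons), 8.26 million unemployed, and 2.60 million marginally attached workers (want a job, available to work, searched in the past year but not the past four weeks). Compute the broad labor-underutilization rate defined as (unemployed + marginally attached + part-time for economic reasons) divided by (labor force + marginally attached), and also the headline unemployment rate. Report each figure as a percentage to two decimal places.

Labor force = 122.89 + 8.26 = 131.15 million.
Numerator = 8.26 + 2.60 + 4.66 = 15.52 million.
Denominator = 131.15 + 2.60 = 133.75 million.
Broad rate = 15.52 / 133.75 = 11.60%.
Headline unemployment rate = 8.26 / 131.15 = 6.30%.

Broad underutilization rate ≈ 11.60%; headline unemployment rate ≈ 6.30%.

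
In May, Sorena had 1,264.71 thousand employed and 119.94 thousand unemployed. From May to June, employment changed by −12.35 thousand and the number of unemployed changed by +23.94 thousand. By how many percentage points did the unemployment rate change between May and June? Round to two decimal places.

May: labor force = 1,264.71 + 119.94 = 1,384.65; u = 119.94/1,384.65 = 8.66%.
June: labor force = 1,252.36 + 143.88 = 1,396.24; u = 143.88/1,396.24 = 10.30%.
Change = 10.30% − 8.66% = +1.64 pp.

The unemployment rate changed by +1.64 percentage points.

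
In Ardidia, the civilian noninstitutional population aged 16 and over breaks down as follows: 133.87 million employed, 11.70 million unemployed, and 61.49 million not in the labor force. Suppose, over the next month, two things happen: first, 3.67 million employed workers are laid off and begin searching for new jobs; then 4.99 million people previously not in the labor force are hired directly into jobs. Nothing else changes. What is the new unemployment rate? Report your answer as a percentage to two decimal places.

New unemployment rate ≈ 10.21%.

Initially, labor force = 133.87 + 11.70 = 145.57 million, so u = 11.70/145.57 = 8.04%.
After the first change, employed falls and unemployed rises by 3.67; labor force unchanged → E = 130.20, U = 15.37, labor force = 145.57 million.
After the second change, employed and labor force both rise by 4.99; unemployed unchanged → E = 135.19, U = 15.37, labor force = 150.56 million.
New unemployment rate = 15.37 / 150.56 = 10.21%.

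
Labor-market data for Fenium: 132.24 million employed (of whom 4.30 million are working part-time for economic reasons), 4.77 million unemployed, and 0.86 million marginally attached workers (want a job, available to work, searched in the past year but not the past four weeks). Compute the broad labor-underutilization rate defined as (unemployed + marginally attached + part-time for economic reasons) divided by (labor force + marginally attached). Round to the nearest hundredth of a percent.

Broad underutilization rate ≈ 7.20%.

Labor force = 132.24 + 4.77 = 137.01 million.
Numerator = 4.77 + 0.86 + 4.30 = 9.93 million.
Denominator = 137.01 + 0.86 = 137.87 million.
Broad rate = 9.93 / 137.87 = 7.20%.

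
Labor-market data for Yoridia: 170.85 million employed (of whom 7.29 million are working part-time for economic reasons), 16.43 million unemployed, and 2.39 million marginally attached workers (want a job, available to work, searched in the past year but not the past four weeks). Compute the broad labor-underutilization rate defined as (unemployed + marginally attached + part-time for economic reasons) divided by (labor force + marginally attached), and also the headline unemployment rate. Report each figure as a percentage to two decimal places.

Broad underutilization rate ≈ 13.77%; headline unemployment rate ≈ 8.77%.

Labor force = 170.85 + 16.43 = 187.28 million.
Numerator = 16.43 + 2.39 + 7.29 = 26.11 million.
Denominator = 187.28 + 2.39 = 189.67 million.
Broad rate = 26.11 / 189.67 = 13.77%.
Headline unemployment rate = 16.43 / 187.28 = 8.77%.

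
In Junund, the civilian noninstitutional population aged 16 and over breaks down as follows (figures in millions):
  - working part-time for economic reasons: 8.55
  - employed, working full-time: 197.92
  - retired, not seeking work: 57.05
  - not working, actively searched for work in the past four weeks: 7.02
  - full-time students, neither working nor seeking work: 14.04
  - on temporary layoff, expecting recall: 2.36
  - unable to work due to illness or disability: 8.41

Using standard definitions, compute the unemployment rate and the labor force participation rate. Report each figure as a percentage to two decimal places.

Employed = 8.55 + 197.92 = 206.47 million (anyone who worked, including part-time for economic reasons, counts as employed).
Unemployed = 7.02 + 2.36 = 9.38 million (jobless and actively searching, or on temporary layoff).
Labor force = 206.47 + 9.38 = 215.85 million.
Not in labor force = 57.05 + 14.04 + 8.41 = 79.50 million (those not working and not actively searching are outside the labor force).
Civilian working-age population = 215.85 + 79.50 = 295.35 million.
Unemployment rate = 9.38 / 215.85 = 4.35%.
Labor force participation rate = 215.85 / 295.35 = 73.08%.

Unemployment rate ≈ 4.35%; labor force participation rate ≈ 73.08%.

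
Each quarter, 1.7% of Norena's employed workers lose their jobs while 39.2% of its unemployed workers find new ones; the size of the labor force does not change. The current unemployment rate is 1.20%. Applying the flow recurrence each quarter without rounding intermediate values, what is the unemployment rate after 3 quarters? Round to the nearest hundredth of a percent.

With a fixed labor force, u_{t+1} = u_t + s·(1−u_t) − f·u_t = u_t·(1−s−f) + s.
Here 1−s−f = 0.591 and s = 0.017.
u_1 = 0.012000 × 0.591 + 0.017 = 0.024092.
u_2 = 0.024092 × 0.591 + 0.017 = 0.031238.
u_3 = 0.031238 × 0.591 + 0.017 = 0.035462.

Unemployment rate after three quarters ≈ 3.55%.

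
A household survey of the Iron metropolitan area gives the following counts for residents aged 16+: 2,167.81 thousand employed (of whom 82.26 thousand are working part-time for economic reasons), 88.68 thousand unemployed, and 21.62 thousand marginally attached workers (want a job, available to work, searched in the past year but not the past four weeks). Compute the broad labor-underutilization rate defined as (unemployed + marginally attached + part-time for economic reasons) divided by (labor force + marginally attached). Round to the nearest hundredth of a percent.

Labor force = 2,167.81 + 88.68 = 2,256.49 thousand.
Numerator = 88.68 + 21.62 + 82.26 = 192.56 thousand.
Denominator = 2,256.49 + 21.62 = 2,278.11 thousand.
Broad rate = 192.56 / 2,278.11 = 8.45%.

Broad underutilization rate ≈ 8.45%.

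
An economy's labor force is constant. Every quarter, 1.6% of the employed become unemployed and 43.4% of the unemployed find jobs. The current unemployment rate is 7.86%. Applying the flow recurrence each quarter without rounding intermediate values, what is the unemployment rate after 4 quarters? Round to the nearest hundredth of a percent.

Unemployment rate after four quarters ≈ 3.95%.

With a fixed labor force, u_{t+1} = u_t + s·(1−u_t) − f·u_t = u_t·(1−s−f) + s.
Here 1−s−f = 0.550 and s = 0.016.
u_1 = 0.078600 × 0.550 + 0.016 = 0.059230.
u_2 = 0.059230 × 0.550 + 0.016 = 0.048577.
u_3 = 0.048577 × 0.550 + 0.016 = 0.042717.
u_4 = 0.042717 × 0.550 + 0.016 = 0.039494.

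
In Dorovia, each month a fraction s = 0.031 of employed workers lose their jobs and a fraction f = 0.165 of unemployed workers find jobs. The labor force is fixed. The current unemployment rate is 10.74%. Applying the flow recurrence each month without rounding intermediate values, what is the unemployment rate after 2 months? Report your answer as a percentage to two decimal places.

Unemployment rate after two months ≈ 12.53%.

With a fixed labor force, u_{t+1} = u_t + s·(1−u_t) − f·u_t = u_t·(1−s−f) + s.
Here 1−s−f = 0.804 and s = 0.031.
u_1 = 0.107400 × 0.804 + 0.031 = 0.117350.
u_2 = 0.117350 × 0.804 + 0.031 = 0.125349.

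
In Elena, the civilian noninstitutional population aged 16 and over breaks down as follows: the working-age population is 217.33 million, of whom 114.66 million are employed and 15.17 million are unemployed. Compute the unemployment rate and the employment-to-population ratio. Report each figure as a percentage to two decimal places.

Unemployment rate ≈ 11.68%; employment-population ratio ≈ 52.76%.

Labor force = employed + unemployed = 114.66 + 15.17 = 129.83 million.
Unemployment rate = 15.17 / 129.83 = 11.68%.
Employment-population ratio = 114.66 / 217.33 = 52.76%.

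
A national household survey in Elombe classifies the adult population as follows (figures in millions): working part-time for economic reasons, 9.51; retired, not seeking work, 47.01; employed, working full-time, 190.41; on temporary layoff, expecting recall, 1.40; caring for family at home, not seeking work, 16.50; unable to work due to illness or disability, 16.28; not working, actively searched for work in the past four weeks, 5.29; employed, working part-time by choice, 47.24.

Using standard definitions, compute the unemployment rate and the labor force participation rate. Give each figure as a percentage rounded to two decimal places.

Unemployment rate ≈ 2.64%; labor force participation rate ≈ 76.09%.

Employed = 9.51 + 190.41 + 47.24 = 247.16 million (anyone who worked, including part-time for economic reasons, counts as employed).
Unemployed = 1.40 + 5.29 = 6.69 million (jobless and actively searching, or on temporary layoff).
Labor force = 247.16 + 6.69 = 253.85 million.
Not in labor force = 47.01 + 16.50 + 16.28 = 79.79 million (those not working and not actively searching are outside the labor force).
Civilian working-age population = 253.85 + 79.79 = 333.64 million.
Unemployment rate = 6.69 / 253.85 = 2.64%.
Labor force participation rate = 253.85 / 333.64 = 76.09%.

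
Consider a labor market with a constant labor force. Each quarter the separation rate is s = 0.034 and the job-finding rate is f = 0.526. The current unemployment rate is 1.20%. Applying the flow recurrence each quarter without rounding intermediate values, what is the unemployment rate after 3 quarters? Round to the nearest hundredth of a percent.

With a fixed labor force, u_{t+1} = u_t + s·(1−u_t) − f·u_t = u_t·(1−s−f) + s.
Here 1−s−f = 0.440 and s = 0.034.
u_1 = 0.012000 × 0.440 + 0.034 = 0.039280.
u_2 = 0.039280 × 0.440 + 0.034 = 0.051283.
u_3 = 0.051283 × 0.440 + 0.034 = 0.056565.

Unemployment rate after three quarters ≈ 5.66%.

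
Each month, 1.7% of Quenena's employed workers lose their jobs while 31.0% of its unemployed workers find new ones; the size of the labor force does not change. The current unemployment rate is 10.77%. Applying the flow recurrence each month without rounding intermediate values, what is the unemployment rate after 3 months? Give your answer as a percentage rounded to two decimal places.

With a fixed labor force, u_{t+1} = u_t + s·(1−u_t) − f·u_t = u_t·(1−s−f) + s.
Here 1−s−f = 0.673 and s = 0.017.
u_1 = 0.107700 × 0.673 + 0.017 = 0.089482.
u_2 = 0.089482 × 0.673 + 0.017 = 0.077221.
u_3 = 0.077221 × 0.673 + 0.017 = 0.068970.

Unemployment rate after three months ≈ 6.90%.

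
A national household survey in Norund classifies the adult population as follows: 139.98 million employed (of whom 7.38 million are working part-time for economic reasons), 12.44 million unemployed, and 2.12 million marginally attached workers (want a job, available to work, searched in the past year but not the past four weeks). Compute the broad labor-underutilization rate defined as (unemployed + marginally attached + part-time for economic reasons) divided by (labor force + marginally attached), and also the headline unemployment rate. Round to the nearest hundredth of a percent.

Labor force = 139.98 + 12.44 = 152.42 million.
Numerator = 12.44 + 2.12 + 7.38 = 21.94 million.
Denominator = 152.42 + 2.12 = 154.54 million.
Broad rate = 21.94 / 154.54 = 14.20%.
Headline unemployment rate = 12.44 / 152.42 = 8.16%.

Broad underutilization rate ≈ 14.20%; headline unemployment rate ≈ 8.16%.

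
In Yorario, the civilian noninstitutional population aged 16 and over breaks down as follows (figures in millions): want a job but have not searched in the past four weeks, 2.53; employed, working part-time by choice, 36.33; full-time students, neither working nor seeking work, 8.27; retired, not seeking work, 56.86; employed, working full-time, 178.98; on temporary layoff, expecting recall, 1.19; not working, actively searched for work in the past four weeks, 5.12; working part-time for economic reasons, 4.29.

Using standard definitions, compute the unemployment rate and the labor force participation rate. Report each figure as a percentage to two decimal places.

Unemployment rate ≈ 2.79%; labor force participation rate ≈ 76.95%.

Employed = 36.33 + 178.98 + 4.29 = 219.60 million (anyone who worked, including part-time for economic reasons, counts as employed).
Unemployed = 1.19 + 5.12 = 6.31 million (jobless and actively searching, or on temporary layoff).
Labor force = 219.60 + 6.31 = 225.91 million.
Not in labor force = 2.53 + 8.27 + 56.86 = 67.66 million (those not working and not actively searching are outside the labor force — including those who want a job but have given up searching).
Civilian working-age population = 225.91 + 67.66 = 293.57 million.
Unemployment rate = 6.31 / 225.91 = 2.79%.
Labor force participation rate = 225.91 / 293.57 = 76.95%.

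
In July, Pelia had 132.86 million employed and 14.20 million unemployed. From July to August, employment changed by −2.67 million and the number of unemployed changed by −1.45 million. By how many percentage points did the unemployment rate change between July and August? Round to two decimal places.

July: labor force = 132.86 + 14.20 = 147.06; u = 14.20/147.06 = 9.66%.
August: labor force = 130.19 + 12.75 = 142.94; u = 12.75/142.94 = 8.92%.
Change = 8.92% − 9.66% = −0.74 pp.

The unemployment rate changed by −0.74 percentage points.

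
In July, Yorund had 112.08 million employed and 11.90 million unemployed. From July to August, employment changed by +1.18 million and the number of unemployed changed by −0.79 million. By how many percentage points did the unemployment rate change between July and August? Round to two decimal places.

July: labor force = 112.08 + 11.90 = 123.98; u = 11.90/123.98 = 9.60%.
August: labor force = 113.26 + 11.11 = 124.37; u = 11.11/124.37 = 8.93%.
Change = 8.93% − 9.60% = −0.67 pp.

The unemployment rate changed by −0.67 percentage points.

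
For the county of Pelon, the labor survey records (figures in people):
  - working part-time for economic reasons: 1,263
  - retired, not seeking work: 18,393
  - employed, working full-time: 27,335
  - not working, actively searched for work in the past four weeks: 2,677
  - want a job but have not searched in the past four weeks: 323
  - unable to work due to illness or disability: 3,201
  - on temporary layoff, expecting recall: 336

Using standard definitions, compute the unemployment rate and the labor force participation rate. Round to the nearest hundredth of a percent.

Employed = 1,263 + 27,335 = 28,598 (anyone who worked, including part-time for economic reasons, counts as employed).
Unemployed = 2,677 + 336 = 3,013 (jobless and actively searching, or on temporary layoff).
Labor force = 28,598 + 3,013 = 31,611.
Not in labor force = 18,393 + 323 + 3,201 = 21,917 (those not working and not actively searching are outside the labor force — including those who want a job but have given up searching).
Civilian working-age population = 31,611 + 21,917 = 53,528.
Unemployment rate = 3,013 / 31,611 = 9.53%.
Labor force participation rate = 31,611 / 53,528 = 59.06%.

Unemployment rate ≈ 9.53%; labor force participation rate ≈ 59.06%.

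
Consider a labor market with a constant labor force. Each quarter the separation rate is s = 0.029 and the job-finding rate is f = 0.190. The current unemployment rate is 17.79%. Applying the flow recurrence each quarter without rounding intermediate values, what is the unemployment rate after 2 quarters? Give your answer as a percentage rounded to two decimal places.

Unemployment rate after two quarters ≈ 16.02%.

With a fixed labor force, u_{t+1} = u_t + s·(1−u_t) − f·u_t = u_t·(1−s−f) + s.
Here 1−s−f = 0.781 and s = 0.029.
u_1 = 0.177900 × 0.781 + 0.029 = 0.167940.
u_2 = 0.167940 × 0.781 + 0.029 = 0.160161.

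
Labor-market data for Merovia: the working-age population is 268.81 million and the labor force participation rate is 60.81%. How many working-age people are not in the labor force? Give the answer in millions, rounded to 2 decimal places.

About 105.35 million are not in the labor force.

Share not in the labor force = 1 − 0.6081 = 0.3919.
Not in labor force = 0.3919 × 268.81 ≈ 105.35 million.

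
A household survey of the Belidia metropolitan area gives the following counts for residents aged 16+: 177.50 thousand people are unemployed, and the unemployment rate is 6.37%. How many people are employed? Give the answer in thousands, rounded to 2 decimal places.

Labor force = U / u = 177.50 / 0.0637 ≈ 2,786.50 thousand.
Employed = labor force − unemployed = 2,786.50 − 177.50 = 2,609.00 thousand.

About 2,609.00 thousand are employed.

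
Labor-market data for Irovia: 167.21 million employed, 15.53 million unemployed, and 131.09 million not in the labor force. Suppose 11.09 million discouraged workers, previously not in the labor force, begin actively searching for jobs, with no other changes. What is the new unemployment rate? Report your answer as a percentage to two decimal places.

Initially, labor force = 167.21 + 15.53 = 182.74 million, so u = 15.53/182.74 = 8.50%.
After the change, unemployed and labor force both rise by 11.09 → E = 167.21, U = 26.62, labor force = 193.83 million.
New unemployment rate = 26.62 / 193.83 = 13.73%.

New unemployment rate ≈ 13.73%.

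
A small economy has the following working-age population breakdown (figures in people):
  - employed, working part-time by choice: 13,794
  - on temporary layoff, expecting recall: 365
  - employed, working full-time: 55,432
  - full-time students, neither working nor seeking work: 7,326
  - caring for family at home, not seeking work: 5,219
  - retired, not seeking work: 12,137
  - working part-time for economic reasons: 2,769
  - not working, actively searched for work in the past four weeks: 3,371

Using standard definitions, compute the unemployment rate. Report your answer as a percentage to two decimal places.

Employed = 13,794 + 55,432 + 2,769 = 71,995 (anyone who worked, including part-time for economic reasons, counts as employed).
Unemployed = 365 + 3,371 = 3,736 (jobless and actively searching, or on temporary layoff).
Labor force = 71,995 + 3,736 = 75,731.
Unemployment rate = 3,736 / 75,731 = 4.93%.

Unemployment rate ≈ 4.93%.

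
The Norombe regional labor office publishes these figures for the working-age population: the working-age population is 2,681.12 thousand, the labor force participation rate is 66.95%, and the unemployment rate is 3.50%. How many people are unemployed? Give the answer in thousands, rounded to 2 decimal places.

About 62.83 thousand are unemployed.

Labor force = 0.6695 × 2,681.12 = 1,795.01 thousand.
Unemployed = 0.0350 × 1,795.01 ≈ 62.83 thousand.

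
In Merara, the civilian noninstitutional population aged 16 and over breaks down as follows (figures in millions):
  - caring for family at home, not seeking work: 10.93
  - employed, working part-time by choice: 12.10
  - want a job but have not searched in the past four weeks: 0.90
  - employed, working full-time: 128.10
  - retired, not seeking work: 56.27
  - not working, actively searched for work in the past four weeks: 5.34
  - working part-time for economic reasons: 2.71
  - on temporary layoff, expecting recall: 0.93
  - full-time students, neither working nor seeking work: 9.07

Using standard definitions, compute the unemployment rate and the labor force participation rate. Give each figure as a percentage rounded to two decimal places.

Employed = 12.10 + 128.10 + 2.71 = 142.91 million (anyone who worked, including part-time for economic reasons, counts as employed).
Unemployed = 5.34 + 0.93 = 6.27 million (jobless and actively searching, or on temporary layoff).
Labor force = 142.91 + 6.27 = 149.18 million.
Not in labor force = 10.93 + 0.90 + 56.27 + 9.07 = 77.17 million (those not working and not actively searching are outside the labor force — including those who want a job but have given up searching).
Civilian working-age population = 149.18 + 77.17 = 226.35 million.
Unemployment rate = 6.27 / 149.18 = 4.20%.
Labor force participation rate = 149.18 / 226.35 = 65.91%.

Unemployment rate ≈ 4.20%; labor force participation rate ≈ 65.91%.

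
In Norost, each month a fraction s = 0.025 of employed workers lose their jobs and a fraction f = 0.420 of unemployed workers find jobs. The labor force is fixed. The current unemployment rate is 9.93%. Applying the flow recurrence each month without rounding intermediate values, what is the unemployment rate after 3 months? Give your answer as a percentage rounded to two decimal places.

Unemployment rate after three months ≈ 6.36%.

With a fixed labor force, u_{t+1} = u_t + s·(1−u_t) − f·u_t = u_t·(1−s−f) + s.
Here 1−s−f = 0.555 and s = 0.025.
u_1 = 0.099300 × 0.555 + 0.025 = 0.080112.
u_2 = 0.080112 × 0.555 + 0.025 = 0.069462.
u_3 = 0.069462 × 0.555 + 0.025 = 0.063551.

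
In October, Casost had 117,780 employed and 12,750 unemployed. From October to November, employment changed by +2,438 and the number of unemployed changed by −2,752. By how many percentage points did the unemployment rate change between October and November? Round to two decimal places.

October: labor force = 117,780 + 12,750 = 130,530; u = 12,750/130,530 = 9.77%.
November: labor force = 120,218 + 9,998 = 130,216; u = 9,998/130,216 = 7.68%.
Change = 7.68% − 9.77% = −2.09 pp.

The unemployment rate changed by −2.09 percentage points.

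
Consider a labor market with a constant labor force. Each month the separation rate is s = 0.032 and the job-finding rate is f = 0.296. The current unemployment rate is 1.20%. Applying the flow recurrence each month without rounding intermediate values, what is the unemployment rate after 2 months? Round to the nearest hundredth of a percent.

Unemployment rate after two months ≈ 5.89%.

With a fixed labor force, u_{t+1} = u_t + s·(1−u_t) − f·u_t = u_t·(1−s−f) + s.
Here 1−s−f = 0.672 and s = 0.032.
u_1 = 0.012000 × 0.672 + 0.032 = 0.040064.
u_2 = 0.040064 × 0.672 + 0.032 = 0.058923.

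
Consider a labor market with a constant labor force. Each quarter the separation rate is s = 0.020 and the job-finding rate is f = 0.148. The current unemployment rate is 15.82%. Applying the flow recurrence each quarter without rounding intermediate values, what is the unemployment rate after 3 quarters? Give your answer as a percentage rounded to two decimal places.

Unemployment rate after three quarters ≈ 14.16%.

With a fixed labor force, u_{t+1} = u_t + s·(1−u_t) − f·u_t = u_t·(1−s−f) + s.
Here 1−s−f = 0.832 and s = 0.020.
u_1 = 0.158200 × 0.832 + 0.020 = 0.151622.
u_2 = 0.151622 × 0.832 + 0.020 = 0.146150.
u_3 = 0.146150 × 0.832 + 0.020 = 0.141597.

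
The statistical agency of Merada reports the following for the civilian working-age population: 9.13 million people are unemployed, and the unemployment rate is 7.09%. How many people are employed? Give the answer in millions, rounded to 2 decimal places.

About 119.64 million are employed.

Labor force = U / u = 9.13 / 0.0709 ≈ 128.77 million.
Employed = labor force − unemployed = 128.77 − 9.13 = 119.64 million.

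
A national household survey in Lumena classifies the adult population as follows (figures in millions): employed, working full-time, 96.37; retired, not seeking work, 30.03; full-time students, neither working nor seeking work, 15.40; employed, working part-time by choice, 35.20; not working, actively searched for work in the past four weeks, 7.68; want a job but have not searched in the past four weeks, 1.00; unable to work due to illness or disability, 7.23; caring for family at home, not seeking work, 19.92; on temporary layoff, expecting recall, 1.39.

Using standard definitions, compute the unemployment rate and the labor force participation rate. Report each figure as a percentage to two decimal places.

Unemployment rate ≈ 6.45%; labor force participation rate ≈ 65.65%.

Employed = 96.37 + 35.20 = 131.57 million.
Unemployed = 7.68 + 1.39 = 9.07 million (jobless and actively searching, or on temporary layoff).
Labor force = 131.57 + 9.07 = 140.64 million.
Not in labor force = 30.03 + 15.40 + 1.00 + 7.23 + 19.92 = 73.58 million (those not working and not actively searching are outside the labor force — including those who want a job but have given up searching).
Civilian working-age population = 140.64 + 73.58 = 214.22 million.
Unemployment rate = 9.07 / 140.64 = 6.45%.
Labor force participation rate = 140.64 / 214.22 = 65.65%.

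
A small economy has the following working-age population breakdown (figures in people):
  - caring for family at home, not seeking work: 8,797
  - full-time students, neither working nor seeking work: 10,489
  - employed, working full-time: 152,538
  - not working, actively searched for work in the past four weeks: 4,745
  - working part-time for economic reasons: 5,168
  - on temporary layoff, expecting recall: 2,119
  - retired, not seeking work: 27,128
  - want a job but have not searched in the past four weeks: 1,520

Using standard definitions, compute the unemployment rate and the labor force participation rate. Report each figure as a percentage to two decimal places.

Employed = 152,538 + 5,168 = 157,706 (anyone who worked, including part-time for economic reasons, counts as employed).
Unemployed = 4,745 + 2,119 = 6,864 (jobless and actively searching, or on temporary layoff).
Labor force = 157,706 + 6,864 = 164,570.
Not in labor force = 8,797 + 10,489 + 27,128 + 1,520 = 47,934 (those not working and not actively searching are outside the labor force — including those who want a job but have given up searching).
Civilian working-age population = 164,570 + 47,934 = 212,504.
Unemployment rate = 6,864 / 164,570 = 4.17%.
Labor force participation rate = 164,570 / 212,504 = 77.44%.

Unemployment rate ≈ 4.17%; labor force participation rate ≈ 77.44%.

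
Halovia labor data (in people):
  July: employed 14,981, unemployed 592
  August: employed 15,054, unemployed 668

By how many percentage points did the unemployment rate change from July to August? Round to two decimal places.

The unemployment rate changed by +0.45 percentage points.

July: labor force = 14,981 + 592 = 15,573; u = 592/15,573 = 3.80%.
August: labor force = 15,054 + 668 = 15,722; u = 668/15,722 = 4.25%.
Change = 4.25% − 3.80% = +0.45 pp.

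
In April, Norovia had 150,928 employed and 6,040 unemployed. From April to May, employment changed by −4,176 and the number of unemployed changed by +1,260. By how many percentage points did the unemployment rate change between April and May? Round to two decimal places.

April: labor force = 150,928 + 6,040 = 156,968; u = 6,040/156,968 = 3.85%.
May: labor force = 146,752 + 7,300 = 154,052; u = 7,300/154,052 = 4.74%.
Change = 4.74% − 3.85% = +0.89 pp.

The unemployment rate changed by +0.89 percentage points.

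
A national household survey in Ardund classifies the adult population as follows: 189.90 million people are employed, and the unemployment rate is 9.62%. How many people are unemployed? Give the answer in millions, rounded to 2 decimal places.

About 20.21 million are unemployed.

Let U be the number unemployed. The labor force is E + U, and U/(E+U) = 0.0962.
So U = 0.0962 × 189.90 / (1 − 0.0962) = 18.2684 / 0.9038 ≈ 20.21 million.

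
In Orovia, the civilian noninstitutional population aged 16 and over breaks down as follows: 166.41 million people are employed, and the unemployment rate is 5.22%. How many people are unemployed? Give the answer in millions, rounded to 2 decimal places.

Let U be the number unemployed. The labor force is E + U, and U/(E+U) = 0.0522.
So U = 0.0522 × 166.41 / (1 − 0.0522) = 8.6866 / 0.9478 ≈ 9.17 million.

About 9.17 million are unemployed.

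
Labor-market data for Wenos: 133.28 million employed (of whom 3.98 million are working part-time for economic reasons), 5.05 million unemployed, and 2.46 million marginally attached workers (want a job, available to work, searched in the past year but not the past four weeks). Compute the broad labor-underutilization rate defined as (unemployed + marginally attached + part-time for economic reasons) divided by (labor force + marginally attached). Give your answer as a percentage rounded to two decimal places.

Broad underutilization rate ≈ 8.16%.

Labor force = 133.28 + 5.05 = 138.33 million.
Numerator = 5.05 + 2.46 + 3.98 = 11.49 million.
Denominator = 138.33 + 2.46 = 140.79 million.
Broad rate = 11.49 / 140.79 = 8.16%.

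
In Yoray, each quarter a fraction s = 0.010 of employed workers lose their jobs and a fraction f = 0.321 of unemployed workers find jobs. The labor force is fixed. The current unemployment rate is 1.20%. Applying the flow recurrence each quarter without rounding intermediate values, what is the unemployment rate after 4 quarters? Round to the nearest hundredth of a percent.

Unemployment rate after four quarters ≈ 2.66%.

With a fixed labor force, u_{t+1} = u_t + s·(1−u_t) − f·u_t = u_t·(1−s−f) + s.
Here 1−s−f = 0.669 and s = 0.010.
u_1 = 0.012000 × 0.669 + 0.010 = 0.018028.
u_2 = 0.018028 × 0.669 + 0.010 = 0.022061.
u_3 = 0.022061 × 0.669 + 0.010 = 0.024759.
u_4 = 0.024759 × 0.669 + 0.010 = 0.026564.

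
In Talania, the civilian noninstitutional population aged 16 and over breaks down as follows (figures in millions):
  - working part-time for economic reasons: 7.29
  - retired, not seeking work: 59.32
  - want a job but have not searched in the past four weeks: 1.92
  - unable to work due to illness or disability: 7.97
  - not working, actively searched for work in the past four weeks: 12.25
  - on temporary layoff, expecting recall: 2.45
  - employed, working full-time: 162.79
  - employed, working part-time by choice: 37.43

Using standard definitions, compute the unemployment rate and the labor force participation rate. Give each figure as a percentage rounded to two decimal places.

Unemployment rate ≈ 6.62%; labor force participation rate ≈ 76.25%.

Employed = 7.29 + 162.79 + 37.43 = 207.51 million (anyone who worked, including part-time for economic reasons, counts as employed).
Unemployed = 12.25 + 2.45 = 14.70 million (jobless and actively searching, or on temporary layoff).
Labor force = 207.51 + 14.70 = 222.21 million.
Not in labor force = 59.32 + 1.92 + 7.97 = 69.21 million (those not working and not actively searching are outside the labor force — including those who want a job but have given up searching).
Civilian working-age population = 222.21 + 69.21 = 291.42 million.
Unemployment rate = 14.70 / 222.21 = 6.62%.
Labor force participation rate = 222.21 / 291.42 = 76.25%.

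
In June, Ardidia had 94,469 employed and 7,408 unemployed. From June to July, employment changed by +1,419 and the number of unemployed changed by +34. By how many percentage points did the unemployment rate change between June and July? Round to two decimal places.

June: labor force = 94,469 + 7,408 = 101,877; u = 7,408/101,877 = 7.27%.
July: labor force = 95,888 + 7,442 = 103,330; u = 7,442/103,330 = 7.20%.
Change = 7.20% − 7.27% = −0.07 pp.

The unemployment rate changed by −0.07 percentage points.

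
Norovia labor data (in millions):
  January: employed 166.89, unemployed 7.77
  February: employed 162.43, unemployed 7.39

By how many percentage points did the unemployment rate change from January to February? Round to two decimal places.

The unemployment rate changed by −0.10 percentage points.

January: labor force = 166.89 + 7.77 = 174.66; u = 7.77/174.66 = 4.45%.
February: labor force = 162.43 + 7.39 = 169.82; u = 7.39/169.82 = 4.35%.
Change = 4.35% − 4.45% = −0.10 pp.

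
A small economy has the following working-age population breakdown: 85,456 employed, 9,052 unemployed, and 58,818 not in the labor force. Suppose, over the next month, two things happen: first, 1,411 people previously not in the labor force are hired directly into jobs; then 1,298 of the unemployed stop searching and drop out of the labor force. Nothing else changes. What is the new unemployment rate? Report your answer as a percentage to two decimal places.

New unemployment rate ≈ 8.19%.

Initially, labor force = 85,456 + 9,052 = 94,508, so u = 9,052/94,508 = 9.58%.
After the first change, employed and labor force both rise by 1,411; unemployed unchanged → E = 86,867, U = 9,052, labor force = 95,919.
After the second change, unemployed and labor force both fall by 1,298 → E = 86,867, U = 7,754, labor force = 94,621.
New unemployment rate = 7,754 / 94,621 = 8.19%.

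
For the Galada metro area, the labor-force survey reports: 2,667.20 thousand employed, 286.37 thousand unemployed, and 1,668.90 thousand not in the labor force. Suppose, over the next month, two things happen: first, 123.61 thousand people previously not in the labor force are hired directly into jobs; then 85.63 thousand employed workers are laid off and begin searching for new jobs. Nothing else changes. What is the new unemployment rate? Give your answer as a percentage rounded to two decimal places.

Initially, labor force = 2,667.20 + 286.37 = 2,953.57 thousand, so u = 286.37/2,953.57 = 9.70%.
After the first change, employed and labor force both rise by 123.61; unemployed unchanged → E = 2,790.81, U = 286.37, labor force = 3,077.18 thousand.
After the second change, employed falls and unemployed rises by 85.63; labor force unchanged → E = 2,705.18, U = 372.00, labor force = 3,077.18 thousand.
New unemployment rate = 372.00 / 3,077.18 = 12.09%.

New unemployment rate ≈ 12.09%.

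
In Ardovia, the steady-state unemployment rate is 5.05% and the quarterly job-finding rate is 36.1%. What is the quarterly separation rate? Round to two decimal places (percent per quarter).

Separation rate ≈ 1.92% per quarter.

From u* = s/(s+f): s = u·f/(1−u).
s = 0.0505 × 36.1 / (1 − 0.0505) = 1.8230 / 0.9495 ≈ 1.92% per quarter.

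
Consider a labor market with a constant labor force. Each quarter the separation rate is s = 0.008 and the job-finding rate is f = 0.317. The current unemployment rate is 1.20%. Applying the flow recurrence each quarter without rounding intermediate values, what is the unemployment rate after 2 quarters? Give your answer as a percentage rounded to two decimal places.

Unemployment rate after two quarters ≈ 1.89%.

With a fixed labor force, u_{t+1} = u_t + s·(1−u_t) − f·u_t = u_t·(1−s−f) + s.
Here 1−s−f = 0.675 and s = 0.008.
u_1 = 0.012000 × 0.675 + 0.008 = 0.016100.
u_2 = 0.016100 × 0.675 + 0.008 = 0.018868.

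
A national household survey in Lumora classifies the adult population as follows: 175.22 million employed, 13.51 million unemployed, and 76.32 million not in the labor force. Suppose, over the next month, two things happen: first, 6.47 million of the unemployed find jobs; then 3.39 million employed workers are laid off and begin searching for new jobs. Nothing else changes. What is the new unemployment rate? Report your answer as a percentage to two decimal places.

Initially, labor force = 175.22 + 13.51 = 188.73 million, so u = 13.51/188.73 = 7.16%.
After the first change, unemployed falls and employed rises by 6.47; labor force unchanged → E = 181.69, U = 7.04, labor force = 188.73 million.
After the second change, employed falls and unemployed rises by 3.39; labor force unchanged → E = 178.30, U = 10.43, labor force = 188.73 million.
New unemployment rate = 10.43 / 188.73 = 5.53%.

New unemployment rate ≈ 5.53%.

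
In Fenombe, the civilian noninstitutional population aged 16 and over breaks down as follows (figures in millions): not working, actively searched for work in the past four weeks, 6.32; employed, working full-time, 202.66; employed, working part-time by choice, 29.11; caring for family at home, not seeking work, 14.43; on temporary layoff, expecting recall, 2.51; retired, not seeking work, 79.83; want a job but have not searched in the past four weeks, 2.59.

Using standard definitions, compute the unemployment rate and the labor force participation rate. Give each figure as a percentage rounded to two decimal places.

Employed = 202.66 + 29.11 = 231.77 million.
Unemployed = 6.32 + 2.51 = 8.83 million (jobless and actively searching, or on temporary layoff).
Labor force = 231.77 + 8.83 = 240.60 million.
Not in labor force = 14.43 + 79.83 + 2.59 = 96.85 million (those not working and not actively searching are outside the labor force — including those who want a job but have given up searching).
Civilian working-age population = 240.60 + 96.85 = 337.45 million.
Unemployment rate = 8.83 / 240.60 = 3.67%.
Labor force participation rate = 240.60 / 337.45 = 71.30%.

Unemployment rate ≈ 3.67%; labor force participation rate ≈ 71.30%.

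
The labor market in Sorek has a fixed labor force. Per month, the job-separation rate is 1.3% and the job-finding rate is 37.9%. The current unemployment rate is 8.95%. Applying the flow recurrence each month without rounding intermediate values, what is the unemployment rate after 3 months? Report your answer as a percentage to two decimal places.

With a fixed labor force, u_{t+1} = u_t + s·(1−u_t) − f·u_t = u_t·(1−s−f) + s.
Here 1−s−f = 0.608 and s = 0.013.
u_1 = 0.089500 × 0.608 + 0.013 = 0.067416.
u_2 = 0.067416 × 0.608 + 0.013 = 0.053989.
u_3 = 0.053989 × 0.608 + 0.013 = 0.045825.

Unemployment rate after three months ≈ 4.58%.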